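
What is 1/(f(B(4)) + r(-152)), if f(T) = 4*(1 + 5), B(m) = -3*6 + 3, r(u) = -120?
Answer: -1/96 ≈ -0.010417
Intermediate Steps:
B(m) = -15 (B(m) = -18 + 3 = -15)
f(T) = 24 (f(T) = 4*6 = 24)
1/(f(B(4)) + r(-152)) = 1/(24 - 120) = 1/(-96) = -1/96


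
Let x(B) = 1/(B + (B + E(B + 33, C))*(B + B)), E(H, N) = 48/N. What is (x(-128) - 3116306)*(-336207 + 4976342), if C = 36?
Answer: -1401123964116853355/96896 ≈ -1.4460e+13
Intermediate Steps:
x(B) = 1/(B + 2*B*(4/3 + B)) (x(B) = 1/(B + (B + 48/36)*(B + B)) = 1/(B + (B + 48*(1/36))*(2*B)) = 1/(B + (B + 4/3)*(2*B)) = 1/(B + (4/3 + B)*(2*B)) = 1/(B + 2*B*(4/3 + B)))
(x(-128) - 3116306)*(-336207 + 4976342) = (3/(-128*(11 + 6*(-128))) - 3116306)*(-336207 + 4976342) = (3*(-1/128)/(11 - 768) - 3116306)*4640135 = (3*(-1/128)/(-757) - 3116306)*4640135 = (3*(-1/128)*(-1/757) - 3116306)*4640135 = (3/96896 - 3116306)*4640135 = -301957586173/96896*4640135 = -1401123964116853355/96896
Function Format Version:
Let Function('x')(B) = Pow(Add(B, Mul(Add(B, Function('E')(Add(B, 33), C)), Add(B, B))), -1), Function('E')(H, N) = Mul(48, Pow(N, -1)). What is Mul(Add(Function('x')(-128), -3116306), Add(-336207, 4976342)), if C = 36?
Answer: Rational(-1401123964116853355, 96896) ≈ -1.4460e+13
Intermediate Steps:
Function('x')(B) = Pow(Add(B, Mul(2, B, Add(Rational(4, 3), B))), -1) (Function('x')(B) = Pow(Add(B, Mul(Add(B, Mul(48, Pow(36, -1))), Add(B, B))), -1) = Pow(Add(B, Mul(Add(B, Mul(48, Rational(1, 36))), Mul(2, B))), -1) = Pow(Add(B, Mul(Add(B, Rational(4, 3)), Mul(2, B))), -1) = Pow(Add(B, Mul(Add(Rational(4, 3), B), Mul(2, B))), -1) = Pow(Add(B, Mul(2, B, Add(Rational(4, 3), B))), -1))
Mul(Add(Function('x')(-128), -3116306), Add(-336207, 4976342)) = Mul(Add(Mul(3, Pow(-128, -1), Pow(Add(11, Mul(6, -128)), -1)), -3116306), Add(-336207, 4976342)) = Mul(Add(Mul(3, Rational(-1, 128), Pow(Add(11, -768), -1)), -3116306), 4640135) = Mul(Add(Mul(3, Rational(-1, 128), Pow(-757, -1)), -3116306), 4640135) = Mul(Add(Mul(3, Rational(-1, 128), Rational(-1, 757)), -3116306), 4640135) = Mul(Add(Rational(3, 96896), -3116306), 4640135) = Mul(Rational(-301957586173, 96896), 4640135) = Rational(-1401123964116853355, 96896)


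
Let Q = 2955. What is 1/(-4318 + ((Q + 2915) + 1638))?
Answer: 1/3190 ≈ 0.00031348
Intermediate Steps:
1/(-4318 + ((Q + 2915) + 1638)) = 1/(-4318 + ((2955 + 2915) + 1638)) = 1/(-4318 + (5870 + 1638)) = 1/(-4318 + 7508) = 1/3190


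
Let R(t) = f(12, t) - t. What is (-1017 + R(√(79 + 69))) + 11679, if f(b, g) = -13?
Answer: 10649 - 2*√37 ≈ 10637.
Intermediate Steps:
R(t) = -13 - t
(-1017 + R(√(79 + 69))) + 11679 = (-1017 + (-13 - √(79 + 69))) + 11679 = (-1017 + (-13 - √148)) + 11679 = (-1017 + (-13 - 2*√37)) + 11679 = (-1030 - 2*√37) + 11679 = 10649 - 2*√37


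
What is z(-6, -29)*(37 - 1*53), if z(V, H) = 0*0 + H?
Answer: 464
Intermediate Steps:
z(V, H) = H (z(V, H) = 0 + H = H)
z(-6, -29)*(37 - 1*53) = -29*(37 - 1*53) = -29*(37 - 53) = -29*(-16) = 464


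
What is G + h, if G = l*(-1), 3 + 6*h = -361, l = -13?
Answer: -143/3 ≈ -47.667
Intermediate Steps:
h = -182/3 (h = -1/2 + (1/6)*(-361) = -1/2 - 361/6 = -182/3 ≈ -60.667)
G = 13 (G = -13*(-1) = 13)
G + h = 13 - 182/3 = -143/3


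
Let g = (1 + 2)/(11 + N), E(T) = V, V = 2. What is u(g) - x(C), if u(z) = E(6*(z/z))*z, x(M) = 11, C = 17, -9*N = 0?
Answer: -115/11 ≈ -10.455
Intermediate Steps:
N = 0 (N = -⅑*0 = 0)
E(T) = 2
g = 3/11 (g = (1 + 2)/(11 + 0) = 3/11 ≈ 0.27273)
u(z) = 2*z
u(g) - x(C) = 2*(3/11) - 1*11 = 6/11 - 11 = -115/11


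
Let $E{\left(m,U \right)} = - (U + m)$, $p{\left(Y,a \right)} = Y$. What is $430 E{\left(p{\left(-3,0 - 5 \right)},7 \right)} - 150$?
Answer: $-1870$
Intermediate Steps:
$E{\left(m,U \right)} = - U - m$
$430 E{\left(p{\left(-3,0 - 5 \right)},7 \right)} - 150 = 430 \left(\left(-1\right) 7 - -3\right) - 150 = 430 \left(-7 + 3\right) - 150 = 430 \left(-4\right) - 150 = -1720 - 150 = -1870$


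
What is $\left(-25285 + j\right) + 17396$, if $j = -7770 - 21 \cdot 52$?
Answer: $-16751$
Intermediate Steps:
$j = -8862$ ($j = -7770 - 1092 = -8862$)
$\left(-25285 + j\right) + 17396 = \left(-25285 - 8862\right) + 17396 = -34147 + 17396 = -16751$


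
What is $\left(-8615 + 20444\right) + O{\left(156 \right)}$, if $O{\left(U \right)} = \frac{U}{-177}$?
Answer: $\frac{697859}{59} \approx 11828.0$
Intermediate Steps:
$O{\left(U \right)} = - \frac{U}{177}$ ($O{\left(U \right)} = U \left(- \frac{1}{177}\right) = - \frac{U}{177}$)
$\left(-8615 + 20444\right) + O{\left(156 \right)} = \left(-8615 + 20444\right) - \frac{52}{59} = 11829 - \frac{52}{59} = \frac{697859}{59}$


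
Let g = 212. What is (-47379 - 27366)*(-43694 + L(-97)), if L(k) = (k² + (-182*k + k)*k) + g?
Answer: 129839688990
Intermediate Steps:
L(k) = 212 - 180*k² (L(k) = (k² + (-182*k + k)*k) + 212 = (k² + (-181*k)*k) + 212 = (k² - 181*k²) + 212 = -180*k² + 212 = 212 - 180*k²)
(-47379 - 27366)*(-43694 + L(-97)) = (-47379 - 27366)*(-43694 + (212 - 180*(-97)²)) = -74745*(-43694 + (212 - 180*9409)) = -74745*(-43694 + (212 - 1693620)) = -74745*(-43694 - 1693408) = -74745*(-1737102) = 129839688990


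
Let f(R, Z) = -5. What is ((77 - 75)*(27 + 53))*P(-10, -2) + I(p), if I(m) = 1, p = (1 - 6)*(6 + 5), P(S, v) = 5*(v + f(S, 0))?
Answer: -5599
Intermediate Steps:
P(S, v) = -25 + 5*v (P(S, v) = 5*(v - 5) = 5*(-5 + v) = -25 + 5*v)
p = -55 (p = -5*11 = -55)
((77 - 75)*(27 + 53))*P(-10, -2) + I(p) = ((77 - 75)*(27 + 53))*(-25 + 5*(-2)) + 1 = (2*80)*(-25 - 10) + 1 = 160*(-35) + 1 = -5600 + 1 = -5599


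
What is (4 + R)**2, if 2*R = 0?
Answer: 16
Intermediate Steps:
R = 0 (R = (1/2)*0 = 0)
(4 + R)**2 = (4 + 0)**2 = 4**2 = 16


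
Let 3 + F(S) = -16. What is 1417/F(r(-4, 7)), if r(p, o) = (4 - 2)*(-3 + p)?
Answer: -1417/19 ≈ -74.579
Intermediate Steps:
r(p, o) = -6 + 2*p (r(p, o) = 2*(-3 + p) = -6 + 2*p)
F(S) = -19 (F(S) = -3 - 16 = -19)
1417/F(r(-4, 7)) = 1417/(-19) = 1417*(-1/19) = -1417/19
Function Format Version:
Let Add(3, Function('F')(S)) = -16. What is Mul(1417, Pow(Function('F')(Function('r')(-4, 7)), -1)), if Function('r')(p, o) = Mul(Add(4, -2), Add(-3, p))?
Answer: Rational(-1417, 19) ≈ -74.579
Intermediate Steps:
Function('r')(p, o) = Add(-6, Mul(2, p)) (Function('r')(p, o) = Mul(2, Add(-3, p)) = Add(-6, Mul(2, p)))
Function('F')(S) = -19 (Function('F')(S) = Add(-3, -16) = -19)
Mul(1417, Pow(Function('F')(Function('r')(-4, 7)), -1)) = Mul(1417, Pow(-19, -1)) = Mul(1417, Rational(-1, 19)) = Rational(-1417, 19)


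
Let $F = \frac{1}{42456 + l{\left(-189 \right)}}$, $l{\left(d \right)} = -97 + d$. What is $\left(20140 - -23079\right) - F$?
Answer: $\frac{1822545229}{42170} \approx 43219.0$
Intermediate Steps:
$F = \frac{1}{42170}$ ($F = \frac{1}{42456 - 286} = \frac{1}{42170} \approx 2.3714 \cdot 10^{-5}$)
$\left(20140 - -23079\right) - F = \left(20140 - -23079\right) - \frac{1}{42170} = \left(20140 + 23079\right) - \frac{1}{42170} = 43219 - \frac{1}{42170} = \frac{1822545229}{42170}$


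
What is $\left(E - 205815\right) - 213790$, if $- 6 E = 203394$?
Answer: $-453504$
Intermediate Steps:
$E = -33899$ ($E = \left(- \frac{1}{6}\right) 203394 = -33899$)
$\left(E - 205815\right) - 213790 = \left(-33899 - 205815\right) - 213790 = -239714 - 213790 = -453504$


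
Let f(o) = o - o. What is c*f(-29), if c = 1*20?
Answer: 0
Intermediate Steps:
f(o) = 0
c = 20
c*f(-29) = 20*0 = 0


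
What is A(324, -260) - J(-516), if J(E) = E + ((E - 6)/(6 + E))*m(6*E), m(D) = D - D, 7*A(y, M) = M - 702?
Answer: 2650/7 ≈ 378.57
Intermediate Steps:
A(y, M) = -702/7 + M/7 (A(y, M) = (M - 702)/7 = (-702 + M)/7 = -702/7 + M/7)
m(D) = 0
J(E) = E (J(E) = E + ((E - 6)/(6 + E))*0 = E + ((-6 + E)/(6 + E))*0 = E + 0 = E)
A(324, -260) - J(-516) = (-702/7 + (⅐)*(-260)) - 1*(-516) = (-702/7 - 260/7) + 516 = -962/7 + 516 = 2650/7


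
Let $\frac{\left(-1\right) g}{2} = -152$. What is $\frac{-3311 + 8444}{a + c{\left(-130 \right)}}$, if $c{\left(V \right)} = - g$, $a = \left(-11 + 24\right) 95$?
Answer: $\frac{5133}{931} \approx 5.5134$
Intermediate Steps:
$g = 304$ ($g = \left(-2\right) \left(-152\right) = 304$)
$a = 1235$ ($a = 13 \cdot 95 = 1235$)
$c{\left(V \right)} = -304$ ($c{\left(V \right)} = \left(-1\right) 304 = -304$)
$\frac{-3311 + 8444}{a + c{\left(-130 \right)}} = \frac{-3311 + 8444}{1235 - 304} = \frac{5133}{931}$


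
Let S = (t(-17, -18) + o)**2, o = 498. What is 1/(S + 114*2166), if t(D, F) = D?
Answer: 1/478285 ≈ 2.0908e-6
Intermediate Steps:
S = 231361 (S = (-17 + 498)**2 = 481**2 = 231361)
1/(S + 114*2166) = 1/(231361 + 114*2166) = 1/(231361 + 246924) = 1/478285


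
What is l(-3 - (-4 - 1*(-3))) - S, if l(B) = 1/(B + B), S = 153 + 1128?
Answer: -5125/4 ≈ -1281.3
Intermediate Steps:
S = 1281
l(B) = 1/(2*B)
l(-3 - (-4 - 1*(-3))) - S = 1/(2*(-3 - (-4 - 1*(-3)))) - 1*1281 = 1/(2*(-3 - (-4 + 3))) - 1281 = 1/(2*(-3 - 1*(-1))) - 1281 = 1/(2*(-3 + 1)) - 1281 = (½)/(-2) - 1281 = (½)*(-½) - 1281 = -¼ - 1281 = -5125/4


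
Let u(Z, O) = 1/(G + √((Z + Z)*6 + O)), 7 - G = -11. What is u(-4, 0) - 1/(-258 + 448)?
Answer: 127/2945 - I*√3/93 ≈ 0.043124 - 0.018624*I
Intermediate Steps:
G = 18 (G = 7 - 1*(-11) = 7 + 11 = 18)
u(Z, O) = 1/(18 + √(O + 12*Z)) (u(Z, O) = 1/(18 + √((Z + Z)*6 + O)) = 1/(18 + √((2*Z)*6 + O)) = 1/(18 + √(12*Z + O)) = 1/(18 + √(O + 12*Z)))
u(-4, 0) - 1/(-258 + 448) = 1/(18 + √(0 + 12*(-4))) - 1/(-258 + 448) = 1/(18 + √(0 - 48)) - 1/190 = 1/(18 + √(-48)) - 1*1/190 = 1/(18 + 4*I*√3) - 1/190 = -1/190 + 1/(18 + 4*I*√3)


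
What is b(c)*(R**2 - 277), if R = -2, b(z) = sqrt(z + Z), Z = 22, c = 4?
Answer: -273*sqrt(26) ≈ -1392.0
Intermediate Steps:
b(z) = sqrt(22 + z) (b(z) = sqrt(z + 22) = sqrt(22 + z))
b(c)*(R**2 - 277) = sqrt(22 + 4)*((-2)**2 - 277) = sqrt(26)*(4 - 277) = sqrt(26)*(-273) = -273*sqrt(26)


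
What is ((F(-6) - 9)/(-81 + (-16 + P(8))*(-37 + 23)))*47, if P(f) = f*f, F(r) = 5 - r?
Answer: -94/753 ≈ -0.12483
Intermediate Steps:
P(f) = f²
((F(-6) - 9)/(-81 + (-16 + P(8))*(-37 + 23)))*47 = (((5 - 1*(-6)) - 9)/(-81 + (-16 + 8²)*(-37 + 23)))*47 = (((5 + 6) - 9)/(-81 + (-16 + 64)*(-14)))*47 = ((11 - 9)/(-81 + 48*(-14)))*47 = (2/(-81 - 672))*47 = (2/(-753))*47 = (2*(-1/753))*47 = -2/753*47 = -94/753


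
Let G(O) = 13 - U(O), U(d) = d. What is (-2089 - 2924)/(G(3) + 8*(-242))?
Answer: 557/214 ≈ 2.6028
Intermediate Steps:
G(O) = 13 - O
(-2089 - 2924)/(G(3) + 8*(-242)) = (-2089 - 2924)/((13 - 1*3) + 8*(-242)) = -5013/((13 - 3) - 1936) = -5013/(10 - 1936) = -5013/(-1926) = -5013*(-1/1926) = 557/214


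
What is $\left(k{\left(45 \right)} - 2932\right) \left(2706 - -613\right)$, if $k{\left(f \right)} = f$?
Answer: $-9581953$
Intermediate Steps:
$\left(k{\left(45 \right)} - 2932\right) \left(2706 - -613\right) = \left(45 - 2932\right) \left(2706 - -613\right) = - 2887 \left(2706 + 613\right) = \left(-2887\right) 3319 = -9581953$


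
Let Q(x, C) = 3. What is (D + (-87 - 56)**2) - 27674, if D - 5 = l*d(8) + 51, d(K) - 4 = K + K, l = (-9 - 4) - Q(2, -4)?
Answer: -7489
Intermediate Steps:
l = -16 (l = (-9 - 4) - 1*3 = -13 - 3 = -16)
d(K) = 4 + 2*K (d(K) = 4 + (K + K) = 4 + 2*K)
D = -264 (D = 5 + (-16*(4 + 2*8) + 51) = 5 + (-16*(4 + 16) + 51) = 5 + (-16*20 + 51) = 5 + (-320 + 51) = 5 - 269 = -264)
(D + (-87 - 56)**2) - 27674 = (-264 + (-87 - 56)**2) - 27674 = (-264 + (-143)**2) - 27674 = (-264 + 20449) - 27674 = 20185 - 27674 = -7489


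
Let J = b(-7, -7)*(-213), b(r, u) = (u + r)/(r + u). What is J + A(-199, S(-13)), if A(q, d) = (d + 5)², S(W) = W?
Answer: -149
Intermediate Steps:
b(r, u) = 1 (b(r, u) = (r + u)/(r + u) = 1)
A(q, d) = (5 + d)²
J = -213 (J = 1*(-213) = -213)
J + A(-199, S(-13)) = -213 + (5 - 13)² = -213 + (-8)² = -213 + 64 = -149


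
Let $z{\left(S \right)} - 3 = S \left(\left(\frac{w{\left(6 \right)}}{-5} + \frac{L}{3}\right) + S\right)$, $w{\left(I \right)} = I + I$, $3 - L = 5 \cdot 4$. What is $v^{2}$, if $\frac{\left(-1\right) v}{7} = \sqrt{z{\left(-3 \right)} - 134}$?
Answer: $- \frac{23961}{5} \approx -4792.2$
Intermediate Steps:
$L = -17$ ($L = 3 - 5 \cdot 4 = 3 - 20 = -17$)
$w{\left(I \right)} = 2 I$
$z{\left(S \right)} = 3 + S \left(- \frac{121}{15} + S\right)$ ($z{\left(S \right)} = 3 + S \left(\left(\frac{2 \cdot 6}{-5} - \frac{17}{3}\right) + S\right) = 3 + S \left(\left(12 \left(- \frac{1}{5}\right) - \frac{17}{3}\right) + S\right) = 3 + S \left(\left(- \frac{12}{5} - \frac{17}{3}\right) + S\right) = 3 + S \left(- \frac{121}{15} + S\right)$)
$v = - \frac{7 i \sqrt{2445}}{5}$ ($v = - 7 \sqrt{\left(3 + \left(-3\right)^{2} - - \frac{121}{5}\right) - 134} = - 7 \sqrt{\left(3 + 9 + \frac{121}{5}\right) - 134} = - 7 \sqrt{\frac{181}{5} - 134} = - 7 \sqrt{- \frac{489}{5}} = - 7 \frac{i \sqrt{2445}}{5} = - \frac{7 i \sqrt{2445}}{5} \approx - 69.226 i$)
$v^{2} = \left(- \frac{7 i \sqrt{2445}}{5}\right)^{2} = - \frac{23961}{5}$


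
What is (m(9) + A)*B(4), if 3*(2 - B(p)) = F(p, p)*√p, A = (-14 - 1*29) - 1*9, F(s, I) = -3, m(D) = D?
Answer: -172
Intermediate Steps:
A = -52 (A = (-14 - 29) - 9 = -43 - 9 = -52)
B(p) = 2 + √p (B(p) = 2 - (-1)*√p = 2 + √p)
(m(9) + A)*B(4) = (9 - 52)*(2 + √4) = -43*(2 + 2) = -43*4 = -172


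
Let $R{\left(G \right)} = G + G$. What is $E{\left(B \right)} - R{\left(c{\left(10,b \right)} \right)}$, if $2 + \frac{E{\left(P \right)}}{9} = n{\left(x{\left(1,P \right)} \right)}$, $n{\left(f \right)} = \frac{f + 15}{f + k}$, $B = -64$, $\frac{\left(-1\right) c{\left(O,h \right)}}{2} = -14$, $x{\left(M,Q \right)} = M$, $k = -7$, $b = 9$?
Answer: $-98$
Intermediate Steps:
$c{\left(O,h \right)} = 28$ ($c{\left(O,h \right)} = \left(-2\right) \left(-14\right) = 28$)
$R{\left(G \right)} = 2 G$
$n{\left(f \right)} = \frac{15 + f}{-7 + f}$ ($n{\left(f \right)} = \frac{f + 15}{f - 7} = \frac{15 + f}{-7 + f}$)
$E{\left(P \right)} = -42$ ($E{\left(P \right)} = -18 + 9 \frac{15 + 1}{-7 + 1} = -18 + 9 \frac{1}{-6} \cdot 16 = -18 + 9 \left(\left(- \frac{1}{6}\right) 16\right) = -18 + 9 \left(- \frac{8}{3}\right) = -18 - 24 = -42$)
$E{\left(B \right)} - R{\left(c{\left(10,b \right)} \right)} = -42 - 2 \cdot 28 = -42 - 56 = -98$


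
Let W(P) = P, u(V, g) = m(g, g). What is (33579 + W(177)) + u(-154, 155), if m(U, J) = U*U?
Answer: 57781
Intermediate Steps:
m(U, J) = U²
u(V, g) = g²
(33579 + W(177)) + u(-154, 155) = (33579 + 177) + 155² = 33756 + 24025 = 57781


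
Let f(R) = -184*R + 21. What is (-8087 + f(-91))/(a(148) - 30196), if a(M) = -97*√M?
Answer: -65510222/227601471 + 420883*√37/227601471 ≈ -0.27658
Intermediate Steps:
f(R) = 21 - 184*R
(-8087 + f(-91))/(a(148) - 30196) = (-8087 + (21 - 184*(-91)))/(-194*√37 - 30196) = (-8087 + (21 + 16744))/(-194*√37 - 30196) = (-8087 + 16765)/(-194*√37 - 30196) = 8678/(-30196 - 194*√37)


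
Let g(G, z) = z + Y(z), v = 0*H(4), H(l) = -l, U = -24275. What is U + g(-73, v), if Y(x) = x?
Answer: -24275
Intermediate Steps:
v = 0 (v = 0*(-1*4) = 0*(-4) = 0)
g(G, z) = 2*z (g(G, z) = z + z = 2*z)
U + g(-73, v) = -24275 + 2*0 = -24275 + 0 = -24275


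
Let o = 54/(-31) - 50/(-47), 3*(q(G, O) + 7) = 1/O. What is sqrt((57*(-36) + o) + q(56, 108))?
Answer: I*sqrt(1416650813819)/26226 ≈ 45.384*I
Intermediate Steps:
q(G, O) = -7 + 1/(3*O)
o = -988/1457 (o = 54*(-1/31) - 50*(-1/47) = -54/31 + 50/47 = -988/1457 ≈ -0.67811)
sqrt((57*(-36) + o) + q(56, 108)) = sqrt((57*(-36) - 988/1457) + (-7 + (1/3)/108)) = sqrt((-2052 - 988/1457) + (-7 + (1/3)*(1/108))) = sqrt(-2990752/1457 + (-7 + 1/324)) = sqrt(-2990752/1457 - 2267/324) = sqrt(-972306667/472068) = I*sqrt(1416650813819)/26226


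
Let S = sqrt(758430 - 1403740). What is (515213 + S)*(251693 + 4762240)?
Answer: 2583243462729 + 5013933*I*sqrt(645310) ≈ 2.5832e+12 + 4.0278e+9*I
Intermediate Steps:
S = I*sqrt(645310) (S = sqrt(-645310) = I*sqrt(645310) ≈ 803.31*I)
(515213 + S)*(251693 + 4762240) = (515213 + I*sqrt(645310))*(251693 + 4762240) = (515213 + I*sqrt(645310))*5013933 = 2583243462729 + 5013933*I*sqrt(645310)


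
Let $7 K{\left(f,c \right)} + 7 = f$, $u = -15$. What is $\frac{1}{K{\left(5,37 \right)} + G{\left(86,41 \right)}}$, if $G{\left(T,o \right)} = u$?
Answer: $- \frac{7}{107} \approx -0.065421$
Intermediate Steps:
$G{\left(T,o \right)} = -15$
$K{\left(f,c \right)} = -1 + \frac{f}{7}$
$\frac{1}{K{\left(5,37 \right)} + G{\left(86,41 \right)}} = \frac{1}{\left(-1 + \frac{1}{7} \cdot 5\right) - 15} = \frac{1}{\left(-1 + \frac{5}{7}\right) - 15} = \frac{1}{- \frac{2}{7} - 15} = \frac{1}{- \frac{107}{7}} = - \frac{7}{107}$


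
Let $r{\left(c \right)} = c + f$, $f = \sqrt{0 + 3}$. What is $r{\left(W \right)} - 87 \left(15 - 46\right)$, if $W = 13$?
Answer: $2710 + \sqrt{3} \approx 2711.7$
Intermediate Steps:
$f = \sqrt{3} \approx 1.732$
$r{\left(c \right)} = c + \sqrt{3}$
$r{\left(W \right)} - 87 \left(15 - 46\right) = \left(13 + \sqrt{3}\right) - 87 \left(15 - 46\right) = \left(13 + \sqrt{3}\right) - -2697 = \left(13 + \sqrt{3}\right) + 2697 = 2710 + \sqrt{3}$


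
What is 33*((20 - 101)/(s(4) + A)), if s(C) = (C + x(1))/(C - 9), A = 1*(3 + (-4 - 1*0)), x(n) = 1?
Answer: 2673/2 ≈ 1336.5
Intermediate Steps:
A = -1 (A = 1*(3 + (-4 + 0)) = 1*(3 - 4) = 1*(-1) = -1)
s(C) = (1 + C)/(-9 + C) (s(C) = (C + 1)/(C - 9) = (1 + C)/(-9 + C))
33*((20 - 101)/(s(4) + A)) = 33*((20 - 101)/((1 + 4)/(-9 + 4) - 1)) = 33*(-81/(5/(-5) - 1)) = 33*(-81/(-⅕*5 - 1)) = 33*(-81/(-1 - 1)) = 33*(-81/(-2)) = 33*(-81*(-½)) = 33*(81/2) = 2673/2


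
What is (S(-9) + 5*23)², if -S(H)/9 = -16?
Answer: 67081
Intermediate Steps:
S(H) = 144 (S(H) = -9*(-16) = 144)
(S(-9) + 5*23)² = (144 + 5*23)² = (144 + 115)² = 259² = 67081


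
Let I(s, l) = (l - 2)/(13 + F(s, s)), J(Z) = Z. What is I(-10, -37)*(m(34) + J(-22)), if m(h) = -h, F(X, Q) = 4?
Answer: 2184/17 ≈ 128.47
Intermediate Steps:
I(s, l) = -2/17 + l/17 (I(s, l) = (l - 2)/(13 + 4) = (-2 + l)/17 = (-2 + l)*(1/17) = -2/17 + l/17)
I(-10, -37)*(m(34) + J(-22)) = (-2/17 + (1/17)*(-37))*(-1*34 - 22) = (-2/17 - 37/17)*(-34 - 22) = -39/17*(-56) = 2184/17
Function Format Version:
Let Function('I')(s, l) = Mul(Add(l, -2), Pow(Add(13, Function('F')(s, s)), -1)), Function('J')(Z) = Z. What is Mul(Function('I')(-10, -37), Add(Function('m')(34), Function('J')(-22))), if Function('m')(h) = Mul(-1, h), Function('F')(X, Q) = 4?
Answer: Rational(2184, 17) ≈ 128.47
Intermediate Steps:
Function('I')(s, l) = Add(Rational(-2, 17), Mul(Rational(1, 17), l)) (Function('I')(s, l) = Mul(Add(l, -2), Pow(Add(13, 4), -1)) = Mul(Add(-2, l), Pow(17, -1)) = Mul(Add(-2, l), Rational(1, 17)) = Add(Rational(-2, 17), Mul(Rational(1, 17), l)))
Mul(Function('I')(-10, -37), Add(Function('m')(34), Function('J')(-22))) = Mul(Add(Rational(-2, 17), Mul(Rational(1, 17), -37)), Add(Mul(-1, 34), -22)) = Mul(Add(Rational(-2, 17), Rational(-37, 17)), Add(-34, -22)) = Mul(Rational(-39, 17), -56) = Rational(2184, 17)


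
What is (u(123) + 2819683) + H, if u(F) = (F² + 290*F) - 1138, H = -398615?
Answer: 2470729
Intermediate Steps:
u(F) = -1138 + F² + 290*F
(u(123) + 2819683) + H = ((-1138 + 123² + 290*123) + 2819683) - 398615 = ((-1138 + 15129 + 35670) + 2819683) - 398615 = (49661 + 2819683) - 398615 = 2869344 - 398615 = 2470729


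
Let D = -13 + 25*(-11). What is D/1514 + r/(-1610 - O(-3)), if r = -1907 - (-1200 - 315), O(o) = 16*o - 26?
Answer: 9445/145344 ≈ 0.064984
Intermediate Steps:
O(o) = -26 + 16*o
D = -288 (D = -13 - 275 = -288)
r = -392 (r = -1907 - 1*(-1515) = -1907 + 1515 = -392)
D/1514 + r/(-1610 - O(-3)) = -288/1514 - 392/(-1610 - (-26 + 16*(-3))) = -288*1/1514 - 392/(-1610 - (-26 - 48)) = -144/757 - 392/(-1610 - 1*(-74)) = -144/757 - 392/(-1610 + 74) = -144/757 - 392/(-1536) = -144/757 - 392*(-1/1536) = -144/757 + 49/192 = 9445/145344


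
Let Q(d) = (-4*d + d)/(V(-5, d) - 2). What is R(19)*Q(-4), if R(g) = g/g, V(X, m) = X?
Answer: -12/7 ≈ -1.7143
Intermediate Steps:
R(g) = 1
Q(d) = 3*d/7 (Q(d) = (-4*d + d)/(-5 - 2) = -3*d/(-7) = -3*d*(-⅐) = 3*d/7)
R(19)*Q(-4) = 1*((3/7)*(-4)) = 1*(-12/7) = -12/7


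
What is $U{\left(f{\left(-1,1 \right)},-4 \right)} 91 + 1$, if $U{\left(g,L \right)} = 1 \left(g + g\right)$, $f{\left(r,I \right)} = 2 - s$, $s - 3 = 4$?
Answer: $-909$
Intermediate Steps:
$s = 7$ ($s = 3 + 4 = 7$)
$f{\left(r,I \right)} = -5$ ($f{\left(r,I \right)} = 2 - 7 = -5$)
$U{\left(g,L \right)} = 2 g$ ($U{\left(g,L \right)} = 1 \cdot 2 g = 2 g$)
$U{\left(f{\left(-1,1 \right)},-4 \right)} 91 + 1 = 2 \left(-5\right) 91 + 1 = \left(-10\right) 91 + 1 = -910 + 1 = -909$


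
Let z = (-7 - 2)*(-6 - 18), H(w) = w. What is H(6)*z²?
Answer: 279936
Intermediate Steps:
z = 216 (z = -9*(-24) = 216)
H(6)*z² = 6*216² = 6*46656 = 279936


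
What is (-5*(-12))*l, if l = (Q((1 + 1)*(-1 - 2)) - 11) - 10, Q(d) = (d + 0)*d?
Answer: 900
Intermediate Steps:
Q(d) = d² (Q(d) = d*d = d²)
l = 15 (l = (((1 + 1)*(-1 - 2))² - 11) - 10 = ((2*(-3))² - 11) - 10 = ((-6)² - 11) - 10 = (36 - 11) - 10 = 25 - 10 = 15)
(-5*(-12))*l = -5*(-12)*15 = 60*15 = 900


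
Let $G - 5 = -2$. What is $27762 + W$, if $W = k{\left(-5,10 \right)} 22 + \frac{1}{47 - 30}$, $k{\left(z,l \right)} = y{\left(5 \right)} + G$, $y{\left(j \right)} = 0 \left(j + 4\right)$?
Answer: $\frac{473077}{17} \approx 27828.0$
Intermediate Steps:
$G = 3$ ($G = 5 - 2 = 3$)
$y{\left(j \right)} = 0$ ($y{\left(j \right)} = 0 \left(4 + j\right) = 0$)
$k{\left(z,l \right)} = 3$ ($k{\left(z,l \right)} = 0 + 3 = 3$)
$W = \frac{1123}{17}$ ($W = 3 \cdot 22 + \frac{1}{47 - 30} = 66 + \frac{1}{17} = \frac{1123}{17} \approx 66.059$)
$27762 + W = 27762 + \frac{1123}{17} = \frac{473077}{17}$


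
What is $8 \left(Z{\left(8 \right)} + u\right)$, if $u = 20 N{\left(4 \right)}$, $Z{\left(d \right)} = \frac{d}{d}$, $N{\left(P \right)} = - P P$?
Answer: $-2552$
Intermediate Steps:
$N{\left(P \right)} = - P^{2}$
$Z{\left(d \right)} = 1$
$u = -320$ ($u = 20 \left(- 4^{2}\right) = 20 \left(\left(-1\right) 16\right) = 20 \left(-16\right) = -320$)
$8 \left(Z{\left(8 \right)} + u\right) = 8 \left(1 - 320\right) = 8 \left(-319\right) = -2552$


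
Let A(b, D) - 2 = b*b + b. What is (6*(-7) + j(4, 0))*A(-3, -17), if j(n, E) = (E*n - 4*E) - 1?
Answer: -344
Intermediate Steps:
j(n, E) = -1 - 4*E + E*n (j(n, E) = (-4*E + E*n) - 1 = -1 - 4*E + E*n)
A(b, D) = 2 + b + b**2 (A(b, D) = 2 + (b*b + b) = 2 + (b**2 + b) = 2 + (b + b**2) = 2 + b + b**2)
(6*(-7) + j(4, 0))*A(-3, -17) = (6*(-7) + (-1 - 4*0 + 0*4))*(2 - 3 + (-3)**2) = (-42 + (-1 + 0 + 0))*(2 - 3 + 9) = (-42 - 1)*8 = -43*8 = -344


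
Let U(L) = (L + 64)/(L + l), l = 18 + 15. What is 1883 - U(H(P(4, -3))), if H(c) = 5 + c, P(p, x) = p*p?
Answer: 101597/54 ≈ 1881.4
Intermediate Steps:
P(p, x) = p²
l = 33
U(L) = (64 + L)/(33 + L) (U(L) = (L + 64)/(L + 33) = (64 + L)/(33 + L))
1883 - U(H(P(4, -3))) = 1883 - (64 + (5 + 4²))/(33 + (5 + 4²)) = 1883 - (64 + (5 + 16))/(33 + (5 + 16)) = 1883 - (64 + 21)/(33 + 21) = 1883 - 85/54 = 101597/54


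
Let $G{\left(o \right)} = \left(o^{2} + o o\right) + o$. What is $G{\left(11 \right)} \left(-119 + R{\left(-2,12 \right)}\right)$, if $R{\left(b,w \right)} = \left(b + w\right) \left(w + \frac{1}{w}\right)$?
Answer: $\frac{2783}{6} \approx 463.83$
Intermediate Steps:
$G{\left(o \right)} = o + 2 o^{2}$ ($G{\left(o \right)} = \left(o^{2} + o^{2}\right) + o = 2 o^{2} + o = o + 2 o^{2}$)
$G{\left(11 \right)} \left(-119 + R{\left(-2,12 \right)}\right) = 11 \left(1 + 2 \cdot 11\right) \left(-119 + \left(1 + 12^{2} - 24 - \frac{2}{12}\right)\right) = 11 \left(1 + 22\right) \left(-119 + \left(1 + 144 - 24 - \frac{1}{6}\right)\right) = 11 \cdot 23 \left(-119 + \left(1 + 144 - 24 - \frac{1}{6}\right)\right) = 253 \left(-119 + \frac{725}{6}\right) = 253 \cdot \frac{11}{6} = \frac{2783}{6}$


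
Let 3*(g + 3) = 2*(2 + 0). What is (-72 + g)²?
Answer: 48841/9 ≈ 5426.8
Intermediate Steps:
g = -5/3 (g = -3 + (2*(2 + 0))/3 = -3 + (2*2)/3 = -3 + (⅓)*4 = -3 + 4/3 = -5/3 ≈ -1.6667)
(-72 + g)² = (-72 - 5/3)² = (-221/3)² = 48841/9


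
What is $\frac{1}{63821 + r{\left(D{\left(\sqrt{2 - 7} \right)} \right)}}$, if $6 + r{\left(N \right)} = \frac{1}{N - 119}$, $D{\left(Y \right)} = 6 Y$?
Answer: $\frac{25421411}{1622267132021} + \frac{i \sqrt{5}}{9733602792126} \approx 1.567 \cdot 10^{-5} + 2.2973 \cdot 10^{-13} i$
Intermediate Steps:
$r{\left(N \right)} = -6 + \frac{1}{-119 + N}$ ($r{\left(N \right)} = -6 + \frac{1}{N - 119} = -6 + \frac{1}{-119 + N}$)
$\frac{1}{63821 + r{\left(D{\left(\sqrt{2 - 7} \right)} \right)}} = \frac{1}{63821 + \frac{715 - 6 \cdot 6 \sqrt{2 - 7}}{-119 + 6 \sqrt{2 - 7}}} = \frac{1}{63821 + \frac{715 - 6 \cdot 6 \sqrt{-5}}{-119 + 6 \sqrt{-5}}} = \frac{1}{63821 + \frac{715 - 6 \cdot 6 i \sqrt{5}}{-119 + 6 i \sqrt{5}}} = \frac{1}{63821 + \frac{715 - 36 i \sqrt{5}}{-119 + 6 i \sqrt{5}}}$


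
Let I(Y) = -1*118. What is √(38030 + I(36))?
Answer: 2*√9478 ≈ 194.71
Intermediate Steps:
I(Y) = -118
√(38030 + I(36)) = √(38030 - 118) = √37912 = 2*√9478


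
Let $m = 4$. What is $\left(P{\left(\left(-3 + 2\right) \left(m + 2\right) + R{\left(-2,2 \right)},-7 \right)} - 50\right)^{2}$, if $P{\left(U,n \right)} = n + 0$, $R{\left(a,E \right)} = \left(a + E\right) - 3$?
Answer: $3249$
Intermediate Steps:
$R{\left(a,E \right)} = -3 + E + a$ ($R{\left(a,E \right)} = \left(E + a\right) - 3 = -3 + E + a$)
$P{\left(U,n \right)} = n$
$\left(P{\left(\left(-3 + 2\right) \left(m + 2\right) + R{\left(-2,2 \right)},-7 \right)} - 50\right)^{2} = \left(-7 - 50\right)^{2} = \left(-57\right)^{2} = 3249$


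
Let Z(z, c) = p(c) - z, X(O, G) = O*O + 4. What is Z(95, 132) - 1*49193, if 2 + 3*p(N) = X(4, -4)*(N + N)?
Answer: -142586/3 ≈ -47529.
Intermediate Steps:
X(O, G) = 4 + O² (X(O, G) = O² + 4 = 4 + O²)
p(N) = -⅔ + 40*N/3 (p(N) = -⅔ + ((4 + 4²)*(N + N))/3 = -⅔ + ((4 + 16)*(2*N))/3 = -⅔ + (20*(2*N))/3 = -⅔ + (40*N)/3 = -⅔ + 40*N/3)
Z(z, c) = -⅔ - z + 40*c/3 (Z(z, c) = (-⅔ + 40*c/3) - z = -⅔ - z + 40*c/3)
Z(95, 132) - 1*49193 = (-⅔ - 1*95 + (40/3)*132) - 1*49193 = (-⅔ - 95 + 1760) - 49193 = 4993/3 - 49193 = -142586/3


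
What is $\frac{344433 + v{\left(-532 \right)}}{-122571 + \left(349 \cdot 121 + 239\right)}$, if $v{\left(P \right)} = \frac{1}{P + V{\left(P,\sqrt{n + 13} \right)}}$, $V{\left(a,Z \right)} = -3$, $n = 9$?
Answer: $- \frac{184271654}{42855105} \approx -4.2999$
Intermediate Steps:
$v{\left(P \right)} = \frac{1}{-3 + P}$ ($v{\left(P \right)} = \frac{1}{P - 3} = \frac{1}{-3 + P}$)
$\frac{344433 + v{\left(-532 \right)}}{-122571 + \left(349 \cdot 121 + 239\right)} = \frac{344433 + \frac{1}{-3 - 532}}{-122571 + \left(349 \cdot 121 + 239\right)} = \frac{344433 + \frac{1}{-535}}{-122571 + \left(42229 + 239\right)} = \frac{344433 - \frac{1}{535}}{-122571 + 42468} = \frac{184271654}{535 \left(-80103\right)} = \frac{184271654}{535} \left(- \frac{1}{80103}\right) = - \frac{184271654}{42855105}$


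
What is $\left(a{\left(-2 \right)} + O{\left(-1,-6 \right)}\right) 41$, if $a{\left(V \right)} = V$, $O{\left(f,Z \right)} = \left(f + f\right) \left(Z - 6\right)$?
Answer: $902$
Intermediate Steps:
$O{\left(f,Z \right)} = 2 f \left(-6 + Z\right)$
$\left(a{\left(-2 \right)} + O{\left(-1,-6 \right)}\right) 41 = \left(-2 + 2 \left(-1\right) \left(-6 - 6\right)\right) 41 = \left(-2 + 2 \left(-1\right) \left(-12\right)\right) 41 = \left(-2 + 24\right) 41 = 22 \cdot 41 = 902$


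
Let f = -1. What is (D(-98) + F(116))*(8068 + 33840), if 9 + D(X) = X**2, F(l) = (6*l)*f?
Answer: 372939292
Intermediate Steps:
F(l) = -6*l (F(l) = (6*l)*(-1) = -6*l)
D(X) = -9 + X**2
(D(-98) + F(116))*(8068 + 33840) = ((-9 + (-98)**2) - 6*116)*(8068 + 33840) = ((-9 + 9604) - 696)*41908 = (9595 - 696)*41908 = 8899*41908 = 372939292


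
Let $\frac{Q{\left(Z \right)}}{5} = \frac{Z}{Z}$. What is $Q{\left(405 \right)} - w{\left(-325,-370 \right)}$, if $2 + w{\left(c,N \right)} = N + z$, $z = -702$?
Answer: $1079$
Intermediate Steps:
$Q{\left(Z \right)} = 5$ ($Q{\left(Z \right)} = 5 \frac{Z}{Z} = 5 \cdot 1 = 5$)
$w{\left(c,N \right)} = -704 + N$ ($w{\left(c,N \right)} = -2 + \left(N - 702\right) = -2 + \left(-702 + N\right) = -704 + N$)
$Q{\left(405 \right)} - w{\left(-325,-370 \right)} = 5 - \left(-704 - 370\right) = 5 - -1074 = 5 + 1074 = 1079$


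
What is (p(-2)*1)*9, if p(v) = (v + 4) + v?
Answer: 0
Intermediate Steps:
p(v) = 4 + 2*v (p(v) = (4 + v) + v = 4 + 2*v)
(p(-2)*1)*9 = ((4 + 2*(-2))*1)*9 = ((4 - 4)*1)*9 = (0*1)*9 = 0*9 = 0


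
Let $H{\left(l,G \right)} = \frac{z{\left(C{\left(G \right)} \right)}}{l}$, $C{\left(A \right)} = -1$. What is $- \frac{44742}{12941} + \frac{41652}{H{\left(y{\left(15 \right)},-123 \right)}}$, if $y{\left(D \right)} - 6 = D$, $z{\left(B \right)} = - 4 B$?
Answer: $\frac{2829802551}{12941} \approx 2.1867 \cdot 10^{5}$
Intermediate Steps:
$y{\left(D \right)} = 6 + D$
$H{\left(l,G \right)} = \frac{4}{l}$ ($H{\left(l,G \right)} = \frac{\left(-4\right) \left(-1\right)}{l} = \frac{4}{l}$)
$- \frac{44742}{12941} + \frac{41652}{H{\left(y{\left(15 \right)},-123 \right)}} = - \frac{44742}{12941} + \frac{41652}{4 \frac{1}{6 + 15}} = \left(-44742\right) \frac{1}{12941} + \frac{41652}{4 \cdot \frac{1}{21}} = - \frac{44742}{12941} + \frac{41652}{4 \cdot \frac{1}{21}} = - \frac{44742}{12941} + \frac{41652}{\frac{4}{21}} = - \frac{44742}{12941} + 41652 \cdot \frac{21}{4} = - \frac{44742}{12941} + 218673 = \frac{2829802551}{12941}$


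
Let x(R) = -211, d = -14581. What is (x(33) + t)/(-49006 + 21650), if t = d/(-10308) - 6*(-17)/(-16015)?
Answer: 34599969521/4516000152720 ≈ 0.0076616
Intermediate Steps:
t = 232463299/165082620 (t = -14581/(-10308) - 6*(-17)/(-16015) = -14581*(-1/10308) + 102*(-1/16015) = 14581/10308 - 102/16015 = 232463299/165082620 ≈ 1.4082)
(x(33) + t)/(-49006 + 21650) = (-211 + 232463299/165082620)/(-49006 + 21650) = -34599969521/165082620/(-27356) = -34599969521/165082620*(-1/27356) = 34599969521/4516000152720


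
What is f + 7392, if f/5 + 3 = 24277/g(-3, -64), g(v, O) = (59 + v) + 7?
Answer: 586136/63 ≈ 9303.8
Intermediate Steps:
g(v, O) = 66 + v
f = 120440/63 (f = -15 + 5*(24277/(66 - 3)) = -15 + 5*(24277/63) = -15 + 121385/63 = 120440/63 ≈ 1911.7)
f + 7392 = 120440/63 + 7392 = 586136/63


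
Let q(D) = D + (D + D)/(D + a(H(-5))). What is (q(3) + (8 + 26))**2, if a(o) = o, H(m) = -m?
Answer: 22801/16 ≈ 1425.1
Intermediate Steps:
q(D) = D + 2*D/(5 + D) (q(D) = D + (D + D)/(D - 1*(-5)) = D + (2*D)/(D + 5) = D + (2*D)/(5 + D) = D + 2*D/(5 + D))
(q(3) + (8 + 26))**2 = (3*(7 + 3)/(5 + 3) + (8 + 26))**2 = (3*10/8 + 34)**2 = (3*(1/8)*10 + 34)**2 = (15/4 + 34)**2 = (151/4)**2 = 22801/16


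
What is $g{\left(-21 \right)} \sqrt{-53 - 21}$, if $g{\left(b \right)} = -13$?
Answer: $- 13 i \sqrt{74} \approx - 111.83 i$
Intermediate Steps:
$g{\left(-21 \right)} \sqrt{-53 - 21} = - 13 \sqrt{-53 - 21} = - 13 \sqrt{-74} = - 13 i \sqrt{74}$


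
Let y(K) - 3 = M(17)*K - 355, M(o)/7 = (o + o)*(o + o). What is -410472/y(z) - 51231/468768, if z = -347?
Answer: 70972735/1924605152 ≈ 0.036876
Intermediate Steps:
M(o) = 28*o**2 (M(o) = 7*((o + o)*(o + o)) = 7*((2*o)*(2*o)) = 7*(4*o**2) = 28*o**2)
y(K) = -352 + 8092*K (y(K) = 3 + ((28*17**2)*K - 355) = 3 + ((28*289)*K - 355) = 3 + (8092*K - 355) = 3 + (-355 + 8092*K) = -352 + 8092*K)
-410472/y(z) - 51231/468768 = -410472/(-352 + 8092*(-347)) - 51231/468768 = -410472/(-352 - 2807924) - 51231*1/468768 = -410472/(-2808276) - 17077/156256 = -410472*(-1/2808276) - 17077/156256 = 34206/234023 - 17077/156256 = 70972735/1924605152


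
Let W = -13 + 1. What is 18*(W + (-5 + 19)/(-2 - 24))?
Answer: -2934/13 ≈ -225.69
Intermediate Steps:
W = -12
18*(W + (-5 + 19)/(-2 - 24)) = 18*(-12 + (-5 + 19)/(-2 - 24)) = 18*(-12 + 14/(-26)) = 18*(-12 + 14*(-1/26)) = 18*(-12 - 7/13) = 18*(-163/13) = -2934/13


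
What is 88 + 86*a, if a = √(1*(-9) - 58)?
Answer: 88 + 86*I*√67 ≈ 88.0 + 703.94*I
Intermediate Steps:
a = I*√67 (a = √(-9 - 58) = √(-67) = I*√67 ≈ 8.1853*I)
88 + 86*a = 88 + 86*(I*√67) = 88 + 86*I*√67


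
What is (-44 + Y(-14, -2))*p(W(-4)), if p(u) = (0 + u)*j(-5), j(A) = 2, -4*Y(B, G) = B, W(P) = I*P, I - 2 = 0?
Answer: 648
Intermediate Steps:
I = 2 (I = 2 + 0 = 2)
W(P) = 2*P
Y(B, G) = -B/4
p(u) = 2*u (p(u) = (0 + u)*2 = u*2 = 2*u)
(-44 + Y(-14, -2))*p(W(-4)) = (-44 - ¼*(-14))*(2*(2*(-4))) = (-44 + 7/2)*(2*(-8)) = -81/2*(-16) = 648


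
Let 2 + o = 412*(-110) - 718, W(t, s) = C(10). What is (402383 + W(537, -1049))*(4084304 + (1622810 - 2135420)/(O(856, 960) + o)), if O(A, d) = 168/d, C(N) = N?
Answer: 3026657763531288096/1841593 ≈ 1.6435e+12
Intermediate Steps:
W(t, s) = 10
o = -46040 (o = -2 + (412*(-110) - 718) = -2 + (-45320 - 718) = -2 - 46038 = -46040)
(402383 + W(537, -1049))*(4084304 + (1622810 - 2135420)/(O(856, 960) + o)) = (402383 + 10)*(4084304 + (1622810 - 2135420)/(168/960 - 46040)) = 402393*(4084304 - 512610/(168*(1/960) - 46040)) = 402393*(4084304 - 512610/(7/40 - 46040)) = 402393*(4084304 - 512610/(-1841593/40)) = 402393*(4084304 - 512610*(-40/1841593)) = 402393*(4084304 + 20504400/1841593) = 402393*(7521646160672/1841593) = 3026657763531288096/1841593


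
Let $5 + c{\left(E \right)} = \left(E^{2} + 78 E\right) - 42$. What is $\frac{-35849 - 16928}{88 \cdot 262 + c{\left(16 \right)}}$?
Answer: $- \frac{52777}{24513} \approx -2.153$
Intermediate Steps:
$c{\left(E \right)} = -47 + E^{2} + 78 E$ ($c{\left(E \right)} = -5 - \left(42 - E^{2} - 78 E\right) = -5 + \left(-42 + E^{2} + 78 E\right) = -47 + E^{2} + 78 E$)
$\frac{-35849 - 16928}{88 \cdot 262 + c{\left(16 \right)}} = \frac{-35849 - 16928}{88 \cdot 262 + \left(-47 + 16^{2} + 78 \cdot 16\right)} = - \frac{52777}{23056 + \left(-47 + 256 + 1248\right)} = - \frac{52777}{23056 + 1457} = - \frac{52777}{24513}$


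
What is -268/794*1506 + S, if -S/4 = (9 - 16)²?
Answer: -279616/397 ≈ -704.32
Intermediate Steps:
S = -196 (S = -4*(9 - 16)² = -4*(-7)² = -4*49 = -196)
-268/794*1506 + S = -268/794*1506 - 196 = -268*1/794*1506 - 196 = -134/397*1506 - 196 = -201804/397 - 196 = -279616/397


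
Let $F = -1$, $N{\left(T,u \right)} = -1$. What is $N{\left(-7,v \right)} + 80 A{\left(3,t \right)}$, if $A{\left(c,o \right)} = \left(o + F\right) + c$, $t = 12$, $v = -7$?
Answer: $1119$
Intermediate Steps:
$A{\left(c,o \right)} = -1 + c + o$ ($A{\left(c,o \right)} = \left(o - 1\right) + c = \left(-1 + o\right) + c = -1 + c + o$)
$N{\left(-7,v \right)} + 80 A{\left(3,t \right)} = -1 + 80 \left(-1 + 3 + 12\right) = -1 + 80 \cdot 14 = -1 + 1120 = 1119$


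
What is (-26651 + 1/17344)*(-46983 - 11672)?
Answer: 27112390581665/17344 ≈ 1.5632e+9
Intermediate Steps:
(-26651 + 1/17344)*(-46983 - 11672) = (-26651 + 1/17344)*(-58655) = -462234943/17344*(-58655) = 27112390581665/17344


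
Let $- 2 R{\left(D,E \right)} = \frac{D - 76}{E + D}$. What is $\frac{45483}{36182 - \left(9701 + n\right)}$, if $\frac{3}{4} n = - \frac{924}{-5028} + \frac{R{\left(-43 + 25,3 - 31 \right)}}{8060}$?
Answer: $\frac{1766428274130}{1028436000301} \approx 1.7176$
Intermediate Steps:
$R{\left(D,E \right)} = - \frac{-76 + D}{2 \left(D + E\right)}$ ($R{\left(D,E \right)} = - \frac{\left(D - 76\right) \frac{1}{E + D}}{2} = - \frac{\left(-76 + D\right) \frac{1}{D + E}}{2} = - \frac{\frac{1}{D + E} \left(-76 + D\right)}{2} = - \frac{-76 + D}{2 \left(D + E\right)}$)
$n = \frac{9509609}{38837110}$ ($n = \frac{4 \left(- \frac{924}{-5028} + \frac{\frac{1}{\left(-43 + 25\right) + \left(3 - 31\right)} \left(38 - \frac{-43 + 25}{2}\right)}{8060}\right)}{3} = \frac{4 \left(\left(-924\right) \left(- \frac{1}{5028}\right) + \frac{38 - -9}{-18 + \left(3 - 31\right)} \frac{1}{8060}\right)}{3} = \frac{4 \left(\frac{77}{419} + \frac{38 + 9}{-18 - 28} \cdot \frac{1}{8060}\right)}{3} = \frac{4 \left(\frac{77}{419} + \frac{1}{-46} \cdot 47 \cdot \frac{1}{8060}\right)}{3} = \frac{4 \left(\frac{77}{419} + \left(- \frac{1}{46}\right) 47 \cdot \frac{1}{8060}\right)}{3} = \frac{4 \left(\frac{77}{419} - \frac{47}{370760}\right)}{3} = \frac{4}{3} \cdot \frac{28528827}{155348440} = \frac{9509609}{38837110} \approx 0.24486$)
$\frac{45483}{36182 - \left(9701 + n\right)} = \frac{45483}{36182 - \frac{376768313719}{38837110}} = \frac{45483}{\frac{1028436000301}{38837110}} = 45483 \cdot \frac{38837110}{1028436000301} = \frac{1766428274130}{1028436000301}$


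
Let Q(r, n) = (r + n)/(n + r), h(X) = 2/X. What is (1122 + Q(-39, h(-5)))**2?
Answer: 1261129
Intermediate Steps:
Q(r, n) = 1 (Q(r, n) = (n + r)/(n + r) = 1)
(1122 + Q(-39, h(-5)))**2 = (1122 + 1)**2 = 1123**2 = 1261129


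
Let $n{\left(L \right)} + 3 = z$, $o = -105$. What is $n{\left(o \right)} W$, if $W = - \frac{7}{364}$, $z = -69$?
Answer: $\frac{18}{13} \approx 1.3846$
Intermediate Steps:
$W = - \frac{1}{52}$ ($W = \left(-7\right) \frac{1}{364} = - \frac{1}{52} \approx -0.019231$)
$n{\left(L \right)} = -72$ ($n{\left(L \right)} = -3 - 69 = -72$)
$n{\left(o \right)} W = \left(-72\right) \left(- \frac{1}{52}\right) = \frac{18}{13}$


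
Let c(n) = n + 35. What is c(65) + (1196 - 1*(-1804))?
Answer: 3100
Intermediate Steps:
c(n) = 35 + n
c(65) + (1196 - 1*(-1804)) = (35 + 65) + (1196 - 1*(-1804)) = 100 + (1196 + 1804) = 100 + 3000 = 3100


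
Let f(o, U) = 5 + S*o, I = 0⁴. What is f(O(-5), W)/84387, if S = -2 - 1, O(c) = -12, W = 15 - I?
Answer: 41/84387 ≈ 0.00048586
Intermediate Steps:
I = 0
W = 15 (W = 15 - 1*0 = 15 + 0 = 15)
S = -3
f(o, U) = 5 - 3*o
f(O(-5), W)/84387 = (5 - 3*(-12))/84387 = (5 + 36)*(1/84387) = 41*(1/84387) = 41/84387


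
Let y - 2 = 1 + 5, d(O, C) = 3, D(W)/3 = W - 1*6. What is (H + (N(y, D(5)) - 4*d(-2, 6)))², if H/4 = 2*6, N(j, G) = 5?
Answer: 1681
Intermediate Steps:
D(W) = -18 + 3*W (D(W) = 3*(W - 1*6) = 3*(W - 6) = 3*(-6 + W) = -18 + 3*W)
y = 8 (y = 2 + (1 + 5) = 2 + 6 = 8)
H = 48 (H = 4*(2*6) = 4*12 = 48)
(H + (N(y, D(5)) - 4*d(-2, 6)))² = (48 + (5 - 4*3))² = (48 + (5 - 12))² = (48 - 7)² = 41² = 1681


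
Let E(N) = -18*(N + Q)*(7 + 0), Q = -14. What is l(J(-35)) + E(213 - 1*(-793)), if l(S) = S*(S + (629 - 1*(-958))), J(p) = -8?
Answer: -137624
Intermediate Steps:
E(N) = 1764 - 126*N (E(N) = -18*(N - 14)*(7 + 0) = -18*(-14 + N)*7 = -18*(-98 + 7*N) = 1764 - 126*N)
l(S) = S*(1587 + S) (l(S) = S*(S + (629 + 958)) = S*(S + 1587) = S*(1587 + S))
l(J(-35)) + E(213 - 1*(-793)) = -8*(1587 - 8) + (1764 - 126*(213 - 1*(-793))) = -8*1579 + (1764 - 126*(213 + 793)) = -12632 + (1764 - 126*1006) = -12632 + (1764 - 126756) = -12632 - 124992 = -137624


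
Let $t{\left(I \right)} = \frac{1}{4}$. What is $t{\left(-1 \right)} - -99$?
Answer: $\frac{397}{4} \approx 99.25$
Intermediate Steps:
$t{\left(I \right)} = \frac{1}{4}$
$t{\left(-1 \right)} - -99 = \frac{1}{4} - -99 = \frac{1}{4} + 99 = \frac{397}{4}$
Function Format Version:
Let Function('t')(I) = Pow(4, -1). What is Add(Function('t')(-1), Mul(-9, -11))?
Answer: Rational(397, 4) ≈ 99.250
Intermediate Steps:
Function('t')(I) = Rational(1, 4)
Add(Function('t')(-1), Mul(-9, -11)) = Add(Rational(1, 4), Mul(-9, -11)) = Add(Rational(1, 4), 99) = Rational(397, 4)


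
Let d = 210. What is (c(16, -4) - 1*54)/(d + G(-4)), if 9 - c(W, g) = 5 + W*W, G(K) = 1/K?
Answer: -1224/839 ≈ -1.4589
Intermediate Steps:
c(W, g) = 4 - W**2 (c(W, g) = 9 - (5 + W*W) = 9 - (5 + W**2) = 9 + (-5 - W**2) = 4 - W**2)
(c(16, -4) - 1*54)/(d + G(-4)) = ((4 - 1*16**2) - 1*54)/(210 + 1/(-4)) = ((4 - 1*256) - 54)/(210 - 1/4) = ((4 - 256) - 54)/(839/4) = (-252 - 54)*(4/839) = -306*4/839 = -1224/839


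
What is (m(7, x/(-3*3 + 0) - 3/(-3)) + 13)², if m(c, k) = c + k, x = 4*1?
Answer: 34225/81 ≈ 422.53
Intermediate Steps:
x = 4
(m(7, x/(-3*3 + 0) - 3/(-3)) + 13)² = ((7 + (4/(-3*3 + 0) - 3/(-3))) + 13)² = ((7 + (4/(-9 + 0) - 3*(-⅓))) + 13)² = ((7 + (4/(-9) + 1)) + 13)² = ((7 + (4*(-⅑) + 1)) + 13)² = ((7 + (-4/9 + 1)) + 13)² = ((7 + 5/9) + 13)² = (68/9 + 13)² = (185/9)² = 34225/81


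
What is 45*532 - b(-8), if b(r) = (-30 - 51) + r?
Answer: 24029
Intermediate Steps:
b(r) = -81 + r
45*532 - b(-8) = 45*532 - (-81 - 8) = 23940 - 1*(-89) = 23940 + 89 = 24029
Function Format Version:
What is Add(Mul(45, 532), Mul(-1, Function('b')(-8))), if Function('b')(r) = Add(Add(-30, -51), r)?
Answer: 24029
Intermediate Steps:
Function('b')(r) = Add(-81, r)
Add(Mul(45, 532), Mul(-1, Function('b')(-8))) = Add(Mul(45, 532), Mul(-1, Add(-81, -8))) = Add(23940, Mul(-1, -89)) = Add(23940, 89) = 24029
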